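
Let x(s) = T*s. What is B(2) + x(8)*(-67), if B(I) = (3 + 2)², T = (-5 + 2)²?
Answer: -4799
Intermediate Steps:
T = 9 (T = (-3)² = 9)
x(s) = 9*s
B(I) = 25 (B(I) = 5² = 25)
B(2) + x(8)*(-67) = 25 + (9*8)*(-67) = 25 + 72*(-67) = 25 - 4824 = -4799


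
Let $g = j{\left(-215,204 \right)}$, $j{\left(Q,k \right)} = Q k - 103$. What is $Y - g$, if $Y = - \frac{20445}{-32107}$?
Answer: $\frac{1411540486}{32107} \approx 43964.0$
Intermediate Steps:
$j{\left(Q,k \right)} = -103 + Q k$
$g = -43963$ ($g = -103 - 43860 = -43963$)
$Y = \frac{20445}{32107}$ ($Y = \left(-20445\right) \left(- \frac{1}{32107}\right) = \frac{20445}{32107} \approx 0.63678$)
$Y - g = \frac{20445}{32107} - -43963 = \frac{20445}{32107} + 43963 = \frac{1411540486}{32107}$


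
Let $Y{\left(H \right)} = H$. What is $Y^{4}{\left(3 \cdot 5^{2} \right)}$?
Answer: $31640625$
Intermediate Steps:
$Y^{4}{\left(3 \cdot 5^{2} \right)} = \left(3 \cdot 5^{2}\right)^{4} = \left(3 \cdot 25\right)^{4} = 75^{4} = 31640625$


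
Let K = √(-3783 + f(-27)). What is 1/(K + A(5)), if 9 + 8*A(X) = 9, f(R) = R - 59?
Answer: -I*√3869/3869 ≈ -0.016077*I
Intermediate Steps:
f(R) = -59 + R
A(X) = 0 (A(X) = -9/8 + (⅛)*9 = -9/8 + 9/8 = 0)
K = I*√3869 (K = √(-3783 + (-59 - 27)) = √(-3783 - 86) = √(-3869) = I*√3869 ≈ 62.201*I)
1/(K + A(5)) = 1/(I*√3869 + 0) = 1/(I*√3869) = -I*√3869/3869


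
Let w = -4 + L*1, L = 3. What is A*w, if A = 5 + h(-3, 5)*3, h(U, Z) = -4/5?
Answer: -13/5 ≈ -2.6000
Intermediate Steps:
h(U, Z) = -4/5 (h(U, Z) = -4*1/5 = -4/5)
A = 13/5 (A = 5 - 4/5*3 = 5 - 12/5 = 13/5 ≈ 2.6000)
w = -1 (w = -4 + 3*1 = -4 + 3 = -1)
A*w = (13/5)*(-1) = -13/5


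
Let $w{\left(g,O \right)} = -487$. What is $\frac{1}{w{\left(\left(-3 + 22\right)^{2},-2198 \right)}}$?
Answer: $- \frac{1}{487} \approx -0.0020534$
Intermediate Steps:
$\frac{1}{w{\left(\left(-3 + 22\right)^{2},-2198 \right)}} = \frac{1}{-487} = - \frac{1}{487}$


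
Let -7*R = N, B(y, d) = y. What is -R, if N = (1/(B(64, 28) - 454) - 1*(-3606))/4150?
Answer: 1406339/11329500 ≈ 0.12413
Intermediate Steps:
N = 1406339/1618500 (N = (1/(64 - 454) - 1*(-3606))/4150 = (1/(-390) + 3606)*(1/4150) = (-1/390 + 3606)*(1/4150) = (1406339/390)*(1/4150) = 1406339/1618500 ≈ 0.86891)
R = -1406339/11329500 (R = -1/7*1406339/1618500 = -1406339/11329500 ≈ -0.12413)
-R = -1*(-1406339/11329500) = 1406339/11329500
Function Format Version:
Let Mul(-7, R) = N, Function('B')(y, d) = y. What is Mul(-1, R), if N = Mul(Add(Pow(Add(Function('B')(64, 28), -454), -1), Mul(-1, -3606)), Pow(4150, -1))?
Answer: Rational(1406339, 11329500) ≈ 0.12413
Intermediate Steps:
N = Rational(1406339, 1618500) (N = Mul(Add(Pow(Add(64, -454), -1), Mul(-1, -3606)), Pow(4150, -1)) = Mul(Add(Pow(-390, -1), 3606), Rational(1, 4150)) = Mul(Add(Rational(-1, 390), 3606), Rational(1, 4150)) = Mul(Rational(1406339, 390), Rational(1, 4150)) = Rational(1406339, 1618500) ≈ 0.86891)
R = Rational(-1406339, 11329500) (R = Mul(Rational(-1, 7), Rational(1406339, 1618500)) = Rational(-1406339, 11329500) ≈ -0.12413)
Mul(-1, R) = Mul(-1, Rational(-1406339, 11329500)) = Rational(1406339, 11329500)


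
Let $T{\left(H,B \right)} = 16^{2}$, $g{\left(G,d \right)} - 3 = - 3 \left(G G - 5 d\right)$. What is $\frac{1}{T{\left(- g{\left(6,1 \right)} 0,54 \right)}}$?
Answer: $\frac{1}{256} \approx 0.0039063$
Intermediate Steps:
$g{\left(G,d \right)} = 3 - 3 G^{2} + 15 d$ ($g{\left(G,d \right)} = 3 - 3 \left(G G - 5 d\right) = 3 - 3 \left(G^{2} - 5 d\right) = 3 - \left(- 15 d + 3 G^{2}\right) = 3 - 3 G^{2} + 15 d$)
$T{\left(H,B \right)} = 256$
$\frac{1}{T{\left(- g{\left(6,1 \right)} 0,54 \right)}} = \frac{1}{256}$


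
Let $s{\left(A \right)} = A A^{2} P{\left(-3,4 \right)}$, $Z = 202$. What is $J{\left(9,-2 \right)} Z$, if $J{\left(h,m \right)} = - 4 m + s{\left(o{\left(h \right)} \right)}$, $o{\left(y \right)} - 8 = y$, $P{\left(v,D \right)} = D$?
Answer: $3971320$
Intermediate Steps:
$o{\left(y \right)} = 8 + y$
$s{\left(A \right)} = 4 A^{3}$ ($s{\left(A \right)} = A A^{2} \cdot 4 = A^{3} \cdot 4 = 4 A^{3}$)
$J{\left(h,m \right)} = - 4 m + 4 \left(8 + h\right)^{3}$
$J{\left(9,-2 \right)} Z = \left(\left(-4\right) \left(-2\right) + 4 \left(8 + 9\right)^{3}\right) 202 = \left(8 + 4 \cdot 17^{3}\right) 202 = \left(8 + 4 \cdot 4913\right) 202 = \left(8 + 19652\right) 202 = 19660 \cdot 202 = 3971320$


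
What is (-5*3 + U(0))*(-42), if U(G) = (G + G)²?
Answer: 630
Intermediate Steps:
U(G) = 4*G² (U(G) = (2*G)² = 4*G²)
(-5*3 + U(0))*(-42) = (-5*3 + 4*0²)*(-42) = (-15 + 4*0)*(-42) = (-15 + 0)*(-42) = -15*(-42) = 630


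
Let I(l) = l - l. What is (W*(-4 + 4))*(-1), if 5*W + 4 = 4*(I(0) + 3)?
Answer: 0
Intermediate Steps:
I(l) = 0
W = 8/5 (W = -⅘ + (4*(0 + 3))/5 = -⅘ + (4*3)/5 = -⅘ + (⅕)*12 = -⅘ + 12/5 = 8/5 ≈ 1.6000)
(W*(-4 + 4))*(-1) = (8*(-4 + 4)/5)*(-1) = ((8/5)*0)*(-1) = 0*(-1) = 0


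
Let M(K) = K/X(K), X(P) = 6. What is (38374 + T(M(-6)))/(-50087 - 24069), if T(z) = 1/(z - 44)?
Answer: -1726829/3337020 ≈ -0.51748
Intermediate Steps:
M(K) = K/6
T(z) = 1/(-44 + z)
(38374 + T(M(-6)))/(-50087 - 24069) = (38374 + 1/(-44 + (⅙)*(-6)))/(-50087 - 24069) = (38374 + 1/(-44 - 1))/(-74156) = (38374 + 1/(-45))*(-1/74156) = (38374 - 1/45)*(-1/74156) = (1726829/45)*(-1/74156) = -1726829/3337020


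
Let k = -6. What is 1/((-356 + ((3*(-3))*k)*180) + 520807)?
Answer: 1/530171 ≈ 1.8862e-6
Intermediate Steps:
1/((-356 + ((3*(-3))*k)*180) + 520807) = 1/((-356 + ((3*(-3))*(-6))*180) + 520807) = 1/((-356 - 9*(-6)*180) + 520807) = 1/((-356 + 54*180) + 520807) = 1/((-356 + 9720) + 520807) = 1/(9364 + 520807) = 1/530171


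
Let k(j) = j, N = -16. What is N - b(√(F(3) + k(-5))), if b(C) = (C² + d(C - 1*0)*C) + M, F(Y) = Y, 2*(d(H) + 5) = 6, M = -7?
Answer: -7 + 2*I*√2 ≈ -7.0 + 2.8284*I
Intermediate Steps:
d(H) = -2 (d(H) = -5 + (½)*6 = -5 + 3 = -2)
b(C) = -7 + C² - 2*C (b(C) = (C² - 2*C) - 7 = -7 + C² - 2*C)
N - b(√(F(3) + k(-5))) = -16 - (-7 + (√(3 - 5))² - 2*√(3 - 5)) = -16 - (-7 + (√(-2))² - 2*I*√2) = -16 - (-7 + (I*√2)² - 2*I*√2) = -16 - (-7 - 2 - 2*I*√2) = -16 - (-9 - 2*I*√2) = -16 + (9 + 2*I*√2) = -7 + 2*I*√2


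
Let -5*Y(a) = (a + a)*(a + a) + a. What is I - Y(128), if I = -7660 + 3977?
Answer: 47249/5 ≈ 9449.8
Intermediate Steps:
Y(a) = -4*a**2/5 - a/5 (Y(a) = -((a + a)*(a + a) + a)/5 = -((2*a)*(2*a) + a)/5 = -(4*a**2 + a)/5 = -(a + 4*a**2)/5 = -4*a**2/5 - a/5)
I = -3683
I - Y(128) = -3683 - (-1)*128*(1 + 4*128)/5 = -3683 - (-1)*128*(1 + 512)/5 = -3683 - (-1)*128*513/5 = -3683 - 1*(-65664/5) = -3683 + 65664/5 = 47249/5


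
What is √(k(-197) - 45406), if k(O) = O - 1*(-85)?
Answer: I*√45518 ≈ 213.35*I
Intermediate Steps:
k(O) = 85 + O (k(O) = O + 85 = 85 + O)
√(k(-197) - 45406) = √((85 - 197) - 45406) = √(-112 - 45406) = √(-45518) = I*√45518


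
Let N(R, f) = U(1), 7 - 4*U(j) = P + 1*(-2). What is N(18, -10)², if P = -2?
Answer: 121/16 ≈ 7.5625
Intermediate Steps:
U(j) = 11/4 (U(j) = 7/4 - (-2 + 1*(-2))/4 = 7/4 - (-2 - 2)/4 = 7/4 - ¼*(-4) = 7/4 + 1 = 11/4)
N(R, f) = 11/4
N(18, -10)² = (11/4)² = 121/16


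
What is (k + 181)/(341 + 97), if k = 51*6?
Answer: 487/438 ≈ 1.1119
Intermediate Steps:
k = 306
(k + 181)/(341 + 97) = (306 + 181)/(341 + 97) = 487/438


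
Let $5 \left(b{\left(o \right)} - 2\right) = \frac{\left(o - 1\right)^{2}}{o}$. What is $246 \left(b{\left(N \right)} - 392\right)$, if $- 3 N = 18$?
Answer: $- \frac{481709}{5} \approx -96342.0$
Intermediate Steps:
$N = -6$ ($N = \left(- \frac{1}{3}\right) 18 = -6$)
$b{\left(o \right)} = 2 + \frac{\left(-1 + o\right)^{2}}{5 o}$ ($b{\left(o \right)} = 2 + \frac{\left(o - 1\right)^{2} \frac{1}{o}}{5} = 2 + \frac{\left(-1 + o\right)^{2} \frac{1}{o}}{5} = 2 + \frac{\frac{1}{o} \left(-1 + o\right)^{2}}{5} = 2 + \frac{\left(-1 + o\right)^{2}}{5 o}$)
$246 \left(b{\left(N \right)} - 392\right) = 246 \left(\left(2 + \frac{\left(-1 - 6\right)^{2}}{5 \left(-6\right)}\right) - 392\right) = 246 \left(\left(2 + \frac{1}{5} \left(- \frac{1}{6}\right) \left(-7\right)^{2}\right) - 392\right) = 246 \left(\left(2 + \frac{1}{5} \left(- \frac{1}{6}\right) 49\right) - 392\right) = 246 \left(\left(2 - \frac{49}{30}\right) - 392\right) = 246 \left(\frac{11}{30} - 392\right) = 246 \left(- \frac{11749}{30}\right) = - \frac{481709}{5}$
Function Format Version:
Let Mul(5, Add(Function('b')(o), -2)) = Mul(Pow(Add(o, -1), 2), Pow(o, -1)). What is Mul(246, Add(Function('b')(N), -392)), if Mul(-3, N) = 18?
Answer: Rational(-481709, 5) ≈ -96342.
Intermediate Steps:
N = -6 (N = Mul(Rational(-1, 3), 18) = -6)
Function('b')(o) = Add(2, Mul(Rational(1, 5), Pow(o, -1), Pow(Add(-1, o), 2))) (Function('b')(o) = Add(2, Mul(Rational(1, 5), Mul(Pow(Add(o, -1), 2), Pow(o, -1)))) = Add(2, Mul(Rational(1, 5), Mul(Pow(Add(-1, o), 2), Pow(o, -1)))) = Add(2, Mul(Rational(1, 5), Mul(Pow(o, -1), Pow(Add(-1, o), 2)))) = Add(2, Mul(Rational(1, 5), Pow(o, -1), Pow(Add(-1, o), 2))))
Mul(246, Add(Function('b')(N), -392)) = Mul(246, Add(Add(2, Mul(Rational(1, 5), Pow(-6, -1), Pow(Add(-1, -6), 2))), -392)) = Mul(246, Add(Add(2, Mul(Rational(1, 5), Rational(-1, 6), Pow(-7, 2))), -392)) = Mul(246, Add(Add(2, Mul(Rational(1, 5), Rational(-1, 6), 49)), -392)) = Mul(246, Add(Add(2, Rational(-49, 30)), -392)) = Mul(246, Add(Rational(11, 30), -392)) = Mul(246, Rational(-11749, 30)) = Rational(-481709, 5)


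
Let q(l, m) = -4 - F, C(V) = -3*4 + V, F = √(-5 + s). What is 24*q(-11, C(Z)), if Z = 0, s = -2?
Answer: -96 - 24*I*√7 ≈ -96.0 - 63.498*I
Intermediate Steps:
F = I*√7 (F = √(-5 - 2) = √(-7) = I*√7 ≈ 2.6458*I)
C(V) = -12 + V
q(l, m) = -4 - I*√7
24*q(-11, C(Z)) = 24*(-4 - I*√7) = -96 - 24*I*√7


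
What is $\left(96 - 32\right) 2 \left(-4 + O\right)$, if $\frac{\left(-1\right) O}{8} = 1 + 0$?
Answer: $-1536$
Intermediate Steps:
$O = -8$ ($O = - 8 \left(1 + 0\right) = \left(-8\right) 1 = -8$)
$\left(96 - 32\right) 2 \left(-4 + O\right) = \left(96 - 32\right) 2 \left(-4 - 8\right) = 64 \cdot 2 \left(-12\right) = 64 \left(-24\right) = -1536$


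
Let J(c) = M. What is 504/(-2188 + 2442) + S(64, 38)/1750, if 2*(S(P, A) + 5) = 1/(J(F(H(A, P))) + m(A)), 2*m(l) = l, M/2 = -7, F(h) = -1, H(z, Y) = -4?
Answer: 629111/317500 ≈ 1.9815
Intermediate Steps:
M = -14 (M = 2*(-7) = -14)
m(l) = l/2
J(c) = -14
S(P, A) = -5 + 1/(2*(-14 + A/2))
504/(-2188 + 2442) + S(64, 38)/1750 = 504/(-2188 + 2442) + ((141 - 5*38)/(-28 + 38))/1750 = 504/254 + ((141 - 190)/10)*(1/1750) = 504*(1/254) + ((⅒)*(-49))*(1/1750) = 252/127 - 49/10*1/1750 = 252/127 - 7/2500 = 629111/317500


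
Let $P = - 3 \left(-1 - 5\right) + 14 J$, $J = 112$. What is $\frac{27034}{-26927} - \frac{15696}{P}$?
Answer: $- \frac{232761058}{21353111} \approx -10.901$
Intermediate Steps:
$P = 1586$ ($P = - 3 \left(-1 - 5\right) + 14 \cdot 112 = \left(-3\right) \left(-6\right) + 1568 = 18 + 1568 = 1586$)
$\frac{27034}{-26927} - \frac{15696}{P} = \frac{27034}{-26927} - \frac{15696}{1586} = 27034 \left(- \frac{1}{26927}\right) - \frac{7848}{793} = - \frac{27034}{26927} - \frac{7848}{793} = - \frac{232761058}{21353111}$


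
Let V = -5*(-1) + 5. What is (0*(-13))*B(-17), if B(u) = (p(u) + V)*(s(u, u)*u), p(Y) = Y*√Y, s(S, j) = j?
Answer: 0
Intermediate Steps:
V = 10 (V = 5 + 5 = 10)
p(Y) = Y^(3/2)
B(u) = u²*(10 + u^(3/2)) (B(u) = (u^(3/2) + 10)*(u*u) = (10 + u^(3/2))*u² = u²*(10 + u^(3/2)))
(0*(-13))*B(-17) = (0*(-13))*((-17)²*(10 + (-17)^(3/2))) = 0*(289*(10 - 17*I*√17)) = 0*(2890 - 4913*I*√17) = 0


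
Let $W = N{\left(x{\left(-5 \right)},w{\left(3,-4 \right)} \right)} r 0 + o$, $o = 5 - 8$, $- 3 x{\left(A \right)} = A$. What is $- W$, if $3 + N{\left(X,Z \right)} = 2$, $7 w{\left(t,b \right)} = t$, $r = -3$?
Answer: $3$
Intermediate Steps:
$w{\left(t,b \right)} = \frac{t}{7}$
$x{\left(A \right)} = - \frac{A}{3}$
$N{\left(X,Z \right)} = -1$ ($N{\left(X,Z \right)} = -3 + 2 = -1$)
$o = -3$ ($o = 5 - 8 = -3$)
$W = -3$ ($W = - \left(-3\right) 0 - 3 = \left(-1\right) 0 - 3 = 0 - 3 = -3$)
$- W = \left(-1\right) \left(-3\right) = 3$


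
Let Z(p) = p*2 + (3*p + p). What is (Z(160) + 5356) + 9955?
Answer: 16271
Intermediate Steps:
Z(p) = 6*p (Z(p) = 2*p + 4*p = 6*p)
(Z(160) + 5356) + 9955 = (6*160 + 5356) + 9955 = (960 + 5356) + 9955 = 6316 + 9955 = 16271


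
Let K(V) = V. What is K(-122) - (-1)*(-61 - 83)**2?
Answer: 20614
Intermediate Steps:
K(-122) - (-1)*(-61 - 83)**2 = -122 - (-1)*(-61 - 83)**2 = -122 - (-1)*(-144)**2 = -122 - (-1)*20736 = -122 - 1*(-20736) = -122 + 20736 = 20614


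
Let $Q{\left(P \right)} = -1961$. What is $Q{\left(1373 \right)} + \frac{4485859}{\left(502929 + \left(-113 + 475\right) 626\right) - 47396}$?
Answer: $- \frac{1333200486}{682145} \approx -1954.4$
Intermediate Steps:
$Q{\left(1373 \right)} + \frac{4485859}{\left(502929 + \left(-113 + 475\right) 626\right) - 47396} = -1961 + \frac{4485859}{\left(502929 + \left(-113 + 475\right) 626\right) - 47396} = -1961 + \frac{4485859}{\left(502929 + 362 \cdot 626\right) - 47396} = -1961 + \frac{4485859}{\left(502929 + 226612\right) - 47396} = -1961 + \frac{4485859}{729541 - 47396} = -1961 + \frac{4485859}{682145} = - \frac{1333200486}{682145}$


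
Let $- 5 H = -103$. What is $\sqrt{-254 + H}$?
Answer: $\frac{i \sqrt{5835}}{5} \approx 15.277 i$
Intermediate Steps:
$H = \frac{103}{5}$ ($H = \left(- \frac{1}{5}\right) \left(-103\right) = \frac{103}{5} \approx 20.6$)
$\sqrt{-254 + H} = \sqrt{-254 + \frac{103}{5}} = \sqrt{- \frac{1167}{5}} = \frac{i \sqrt{5835}}{5}$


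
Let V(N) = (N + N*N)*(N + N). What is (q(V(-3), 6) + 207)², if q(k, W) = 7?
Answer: 45796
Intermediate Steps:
V(N) = 2*N*(N + N²) (V(N) = (N + N²)*(2*N) = 2*N*(N + N²))
(q(V(-3), 6) + 207)² = (7 + 207)² = 214² = 45796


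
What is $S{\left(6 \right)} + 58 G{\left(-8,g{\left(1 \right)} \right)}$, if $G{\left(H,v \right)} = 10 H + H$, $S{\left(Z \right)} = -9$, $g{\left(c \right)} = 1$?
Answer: $-5113$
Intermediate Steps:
$G{\left(H,v \right)} = 11 H$
$S{\left(6 \right)} + 58 G{\left(-8,g{\left(1 \right)} \right)} = -9 + 58 \cdot 11 \left(-8\right) = -9 + 58 \left(-88\right) = -9 - 5104 = -5113$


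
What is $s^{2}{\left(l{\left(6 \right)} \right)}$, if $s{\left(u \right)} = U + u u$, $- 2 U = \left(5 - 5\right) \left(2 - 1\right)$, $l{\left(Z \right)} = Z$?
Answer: $1296$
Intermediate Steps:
$U = 0$ ($U = - \frac{\left(5 - 5\right) \left(2 - 1\right)}{2} = - \frac{0 \cdot 1}{2} = \left(- \frac{1}{2}\right) 0 = 0$)
$s{\left(u \right)} = u^{2}$ ($s{\left(u \right)} = 0 + u u = 0 + u^{2} = u^{2}$)
$s^{2}{\left(l{\left(6 \right)} \right)} = \left(6^{2}\right)^{2} = 36^{2} = 1296$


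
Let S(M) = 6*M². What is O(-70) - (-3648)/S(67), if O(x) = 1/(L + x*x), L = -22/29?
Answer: 86513605/637788142 ≈ 0.13565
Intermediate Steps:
L = -22/29 (L = -22*1/29 = -22/29 ≈ -0.75862)
O(x) = 1/(-22/29 + x²) (O(x) = 1/(-22/29 + x*x) = 1/(-22/29 + x²))
O(-70) - (-3648)/S(67) = 29/(-22 + 29*(-70)²) - (-3648)/(6*67²) = 29/(-22 + 29*4900) - (-3648)/(6*4489) = 29/(-22 + 142100) - (-3648)/26934 = 29/142078 - (-3648)/26934 = 29*(1/142078) - 1*(-608/4489) = 29/142078 + 608/4489 = 86513605/637788142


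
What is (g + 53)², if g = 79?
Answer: 17424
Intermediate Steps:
(g + 53)² = (79 + 53)² = 132² = 17424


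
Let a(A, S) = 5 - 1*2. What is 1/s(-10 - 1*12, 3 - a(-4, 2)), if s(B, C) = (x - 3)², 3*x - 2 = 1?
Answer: ¼ ≈ 0.25000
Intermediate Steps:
x = 1 (x = ⅔ + (⅓)*1 = ⅔ + ⅓ = 1)
a(A, S) = 3 (a(A, S) = 5 - 2 = 3)
s(B, C) = 4 (s(B, C) = (1 - 3)² = (-2)² = 4)
1/s(-10 - 1*12, 3 - a(-4, 2)) = 1/4 = ¼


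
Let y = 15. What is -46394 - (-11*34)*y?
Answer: -40784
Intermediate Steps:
-46394 - (-11*34)*y = -46394 - (-11*34)*15 = -46394 - (-374)*15 = -46394 - 1*(-5610) = -46394 + 5610 = -40784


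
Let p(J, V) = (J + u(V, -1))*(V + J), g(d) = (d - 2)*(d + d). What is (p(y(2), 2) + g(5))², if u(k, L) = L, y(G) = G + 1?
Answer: 1600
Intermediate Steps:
y(G) = 1 + G
g(d) = 2*d*(-2 + d) (g(d) = (-2 + d)*(2*d) = 2*d*(-2 + d))
p(J, V) = (-1 + J)*(J + V) (p(J, V) = (J - 1)*(V + J) = (-1 + J)*(J + V))
(p(y(2), 2) + g(5))² = (((1 + 2)² - (1 + 2) - 1*2 + (1 + 2)*2) + 2*5*(-2 + 5))² = ((3² - 1*3 - 2 + 3*2) + 2*5*3)² = ((9 - 3 - 2 + 6) + 30)² = (10 + 30)² = 40² = 1600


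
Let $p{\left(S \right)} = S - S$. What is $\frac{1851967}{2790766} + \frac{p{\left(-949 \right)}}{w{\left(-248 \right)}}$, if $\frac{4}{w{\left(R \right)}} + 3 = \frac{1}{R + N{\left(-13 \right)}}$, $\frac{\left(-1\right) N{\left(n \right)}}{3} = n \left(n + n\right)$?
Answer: $\frac{1851967}{2790766} \approx 0.6636$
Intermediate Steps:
$p{\left(S \right)} = 0$
$N{\left(n \right)} = - 6 n^{2}$ ($N{\left(n \right)} = - 3 n \left(n + n\right) = - 3 n 2 n = - 3 \cdot 2 n^{2} = - 6 n^{2}$)
$w{\left(R \right)} = \frac{4}{-3 + \frac{1}{-1014 + R}}$ ($w{\left(R \right)} = \frac{4}{-3 + \frac{1}{R - 6 \left(-13\right)^{2}}} = \frac{4}{-3 + \frac{1}{R - 1014}} = \frac{4}{-3 + \frac{1}{-1014 + R}}$)
$\frac{1851967}{2790766} + \frac{p{\left(-949 \right)}}{w{\left(-248 \right)}} = \frac{1851967}{2790766} + \frac{0}{4 \frac{1}{-3043 + 3 \left(-248\right)} \left(1014 - -248\right)} = 1851967 \cdot \frac{1}{2790766} + \frac{0}{4 \frac{1}{-3043 - 744} \left(1014 + 248\right)} = \frac{1851967}{2790766} + \frac{0}{4 \frac{1}{-3787} \cdot 1262} = \frac{1851967}{2790766} + \frac{0}{4 \left(- \frac{1}{3787}\right) 1262} = \frac{1851967}{2790766} + \frac{0}{- \frac{5048}{3787}} = \frac{1851967}{2790766} + 0 \left(- \frac{3787}{5048}\right) = \frac{1851967}{2790766} + 0 = \frac{1851967}{2790766}$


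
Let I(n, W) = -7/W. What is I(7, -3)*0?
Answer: 0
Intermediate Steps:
I(n, W) = -7/W
I(7, -3)*0 = -7/(-3)*0 = -7*(-⅓)*0 = (7/3)*0 = 0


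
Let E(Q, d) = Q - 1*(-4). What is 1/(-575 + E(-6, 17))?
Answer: -1/577 ≈ -0.0017331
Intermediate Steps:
E(Q, d) = 4 + Q (E(Q, d) = Q + 4 = 4 + Q)
1/(-575 + E(-6, 17)) = 1/(-575 + (4 - 6)) = 1/(-575 - 2) = 1/(-577) = -1/577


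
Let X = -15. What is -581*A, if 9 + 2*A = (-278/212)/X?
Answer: 8233351/3180 ≈ 2589.1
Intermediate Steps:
A = -14171/3180 (A = -9/2 + (-278/212/(-15))/2 = -9/2 + (-278/212*(-1/15))/2 = -9/2 + (-2*139/212*(-1/15))/2 = -9/2 + (-139/106*(-1/15))/2 = -9/2 + (1/2)*(139/1590) = -9/2 + 139/3180 = -14171/3180 ≈ -4.4563)
-581*A = -581*(-14171/3180) = 8233351/3180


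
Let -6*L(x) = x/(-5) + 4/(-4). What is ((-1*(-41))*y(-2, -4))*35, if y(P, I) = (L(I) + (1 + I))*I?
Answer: 51086/3 ≈ 17029.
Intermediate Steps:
L(x) = ⅙ + x/30 (L(x) = -(x/(-5) + 4/(-4))/6 = -(x*(-⅕) + 4*(-¼))/6 = -(-x/5 - 1)/6 = -(-1 - x/5)/6 = ⅙ + x/30)
y(P, I) = I*(7/6 + 31*I/30) (y(P, I) = ((⅙ + I/30) + (1 + I))*I = (7/6 + 31*I/30)*I = I*(7/6 + 31*I/30))
((-1*(-41))*y(-2, -4))*35 = ((-1*(-41))*((1/30)*(-4)*(35 + 31*(-4))))*35 = (41*((1/30)*(-4)*(35 - 124)))*35 = (41*((1/30)*(-4)*(-89)))*35 = (41*(178/15))*35 = (7298/15)*35 = 51086/3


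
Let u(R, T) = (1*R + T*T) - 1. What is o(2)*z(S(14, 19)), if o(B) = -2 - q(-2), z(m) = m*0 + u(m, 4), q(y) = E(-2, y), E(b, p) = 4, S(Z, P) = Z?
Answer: -174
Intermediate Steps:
q(y) = 4
u(R, T) = -1 + R + T**2 (u(R, T) = (R + T**2) - 1 = -1 + R + T**2)
z(m) = 15 + m (z(m) = m*0 + (-1 + m + 4**2) = 0 + (-1 + m + 16) = 0 + (15 + m) = 15 + m)
o(B) = -6 (o(B) = -2 - 1*4 = -2 - 4 = -6)
o(2)*z(S(14, 19)) = -6*(15 + 14) = -6*29 = -174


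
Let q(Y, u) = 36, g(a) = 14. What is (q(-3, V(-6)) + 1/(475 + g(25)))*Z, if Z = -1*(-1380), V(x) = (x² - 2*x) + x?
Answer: 8098300/163 ≈ 49683.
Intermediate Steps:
V(x) = x² - x
Z = 1380
(q(-3, V(-6)) + 1/(475 + g(25)))*Z = (36 + 1/(475 + 14))*1380 = (36 + 1/489)*1380 = (17605/489)*1380 = 8098300/163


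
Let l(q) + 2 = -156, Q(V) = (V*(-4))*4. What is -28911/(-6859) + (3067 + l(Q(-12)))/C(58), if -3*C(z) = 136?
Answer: -55926597/932824 ≈ -59.954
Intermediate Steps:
C(z) = -136/3 (C(z) = -⅓*136 = -136/3)
Q(V) = -16*V (Q(V) = -4*V*4 = -16*V)
l(q) = -158 (l(q) = -2 - 156 = -158)
-28911/(-6859) + (3067 + l(Q(-12)))/C(58) = -28911/(-6859) + (3067 - 158)/(-136/3) = -28911*(-1/6859) + 2909*(-3/136) = 28911/6859 - 8727/136 = -55926597/932824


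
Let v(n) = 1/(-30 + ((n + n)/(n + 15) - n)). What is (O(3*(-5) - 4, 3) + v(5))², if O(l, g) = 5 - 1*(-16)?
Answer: 2093809/4761 ≈ 439.78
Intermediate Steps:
v(n) = 1/(-30 - n + 2*n/(15 + n)) (v(n) = 1/(-30 + ((2*n)/(15 + n) - n)) = 1/(-30 + (2*n/(15 + n) - n)) = 1/(-30 + (-n + 2*n/(15 + n))) = 1/(-30 - n + 2*n/(15 + n)))
O(l, g) = 21 (O(l, g) = 5 + 16 = 21)
(O(3*(-5) - 4, 3) + v(5))² = (21 + (-15 - 1*5)/(450 + 5² + 43*5))² = (21 + (-15 - 5)/(450 + 25 + 215))² = (21 - 20/690)² = (21 + (1/690)*(-20))² = (21 - 2/69)² = (1447/69)² = 2093809/4761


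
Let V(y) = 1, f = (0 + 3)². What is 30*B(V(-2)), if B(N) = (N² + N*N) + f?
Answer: 330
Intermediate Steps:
f = 9 (f = 3² = 9)
B(N) = 9 + 2*N² (B(N) = (N² + N*N) + 9 = (N² + N²) + 9 = 2*N² + 9 = 9 + 2*N²)
30*B(V(-2)) = 30*(9 + 2*1²) = 30*(9 + 2*1) = 30*(9 + 2) = 30*11 = 330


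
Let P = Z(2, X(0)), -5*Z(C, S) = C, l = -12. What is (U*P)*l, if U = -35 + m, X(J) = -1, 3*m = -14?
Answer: -952/5 ≈ -190.40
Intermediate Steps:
m = -14/3 (m = (⅓)*(-14) = -14/3 ≈ -4.6667)
Z(C, S) = -C/5
P = -⅖ (P = -⅕*2 = -⅖ ≈ -0.40000)
U = -119/3 (U = -35 - 14/3 = -119/3 ≈ -39.667)
(U*P)*l = -119/3*(-⅖)*(-12) = (238/15)*(-12) = -952/5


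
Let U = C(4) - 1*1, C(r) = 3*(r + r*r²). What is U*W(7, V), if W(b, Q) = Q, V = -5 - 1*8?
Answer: -2639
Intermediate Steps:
V = -13 (V = -5 - 8 = -13)
C(r) = 3*r + 3*r³ (C(r) = 3*(r + r³) = 3*r + 3*r³)
U = 203 (U = 3*4*(1 + 4²) - 1*1 = 3*4*(1 + 16) - 1 = 3*4*17 - 1 = 204 - 1 = 203)
U*W(7, V) = 203*(-13) = -2639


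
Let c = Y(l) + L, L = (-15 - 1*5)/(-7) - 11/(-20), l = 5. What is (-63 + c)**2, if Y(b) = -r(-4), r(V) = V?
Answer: 60575089/19600 ≈ 3090.6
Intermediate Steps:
Y(b) = 4 (Y(b) = -1*(-4) = 4)
L = 477/140 (L = (-15 - 5)*(-1/7) - 11*(-1/20) = -20*(-1/7) + 11/20 = 20/7 + 11/20 = 477/140 ≈ 3.4071)
c = 1037/140 (c = 4 + 477/140 = 1037/140 ≈ 7.4071)
(-63 + c)**2 = (-63 + 1037/140)**2 = (-7783/140)**2 = 60575089/19600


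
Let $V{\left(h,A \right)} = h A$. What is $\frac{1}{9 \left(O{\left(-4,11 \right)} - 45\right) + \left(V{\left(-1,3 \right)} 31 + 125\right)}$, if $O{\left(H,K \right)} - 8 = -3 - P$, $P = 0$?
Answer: $- \frac{1}{328} \approx -0.0030488$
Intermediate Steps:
$O{\left(H,K \right)} = 5$ ($O{\left(H,K \right)} = 8 - 3 = 5$)
$V{\left(h,A \right)} = A h$
$\frac{1}{9 \left(O{\left(-4,11 \right)} - 45\right) + \left(V{\left(-1,3 \right)} 31 + 125\right)} = \frac{1}{9 \left(5 - 45\right) + \left(3 \left(-1\right) 31 + 125\right)} = \frac{1}{9 \left(-40\right) + \left(\left(-3\right) 31 + 125\right)} = \frac{1}{-360 + \left(-93 + 125\right)} = \frac{1}{-360 + 32} = \frac{1}{-328} = - \frac{1}{328}$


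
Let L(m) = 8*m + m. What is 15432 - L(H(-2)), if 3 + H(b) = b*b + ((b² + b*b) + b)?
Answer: 15369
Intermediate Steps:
H(b) = -3 + b + 3*b² (H(b) = -3 + (b*b + ((b² + b*b) + b)) = -3 + (b² + ((b² + b²) + b)) = -3 + (b² + (2*b² + b)) = -3 + (b² + (b + 2*b²)) = -3 + (b + 3*b²) = -3 + b + 3*b²)
L(m) = 9*m
15432 - L(H(-2)) = 15432 - 9*(-3 - 2 + 3*(-2)²) = 15432 - 9*(-3 - 2 + 3*4) = 15432 - 9*(-3 - 2 + 12) = 15432 - 9*7 = 15432 - 1*63 = 15432 - 63 = 15369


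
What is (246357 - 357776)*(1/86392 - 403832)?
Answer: 3887169820758917/86392 ≈ 4.4995e+10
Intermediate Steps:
(246357 - 357776)*(1/86392 - 403832) = -111419*(1/86392 - 403832) = -111419*(-34887854143/86392) = 3887169820758917/86392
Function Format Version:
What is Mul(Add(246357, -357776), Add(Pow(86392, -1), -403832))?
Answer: Rational(3887169820758917, 86392) ≈ 4.4995e+10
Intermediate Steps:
Mul(Add(246357, -357776), Add(Pow(86392, -1), -403832)) = Mul(-111419, Add(Rational(1, 86392), -403832)) = Mul(-111419, Rational(-34887854143, 86392)) = Rational(3887169820758917, 86392)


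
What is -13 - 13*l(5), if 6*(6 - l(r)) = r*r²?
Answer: 1079/6 ≈ 179.83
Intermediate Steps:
l(r) = 6 - r³/6 (l(r) = 6 - r*r²/6 = 6 - r³/6)
-13 - 13*l(5) = -13 - 13*(6 - ⅙*5³) = -13 - 13*(6 - ⅙*125) = -13 - 13*(6 - 125/6) = -13 - 13*(-89/6) = -13 + 1157/6 = 1079/6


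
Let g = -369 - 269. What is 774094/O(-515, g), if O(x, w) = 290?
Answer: 387047/145 ≈ 2669.3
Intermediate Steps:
g = -638
774094/O(-515, g) = 774094/290 = 774094*(1/290) = 387047/145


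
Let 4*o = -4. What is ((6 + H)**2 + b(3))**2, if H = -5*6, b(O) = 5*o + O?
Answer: 329476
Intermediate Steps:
o = -1 (o = (1/4)*(-4) = -1)
b(O) = -5 + O (b(O) = 5*(-1) + O = -5 + O)
H = -30
((6 + H)**2 + b(3))**2 = ((6 - 30)**2 + (-5 + 3))**2 = ((-24)**2 - 2)**2 = (576 - 2)**2 = 574**2 = 329476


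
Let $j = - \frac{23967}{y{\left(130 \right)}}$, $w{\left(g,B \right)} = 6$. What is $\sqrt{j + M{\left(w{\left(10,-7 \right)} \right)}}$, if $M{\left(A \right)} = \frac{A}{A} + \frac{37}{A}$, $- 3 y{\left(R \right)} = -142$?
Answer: $\frac{5 i \sqrt{905889}}{213} \approx 22.342 i$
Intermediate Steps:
$y{\left(R \right)} = \frac{142}{3}$ ($y{\left(R \right)} = \left(- \frac{1}{3}\right) \left(-142\right) = \frac{142}{3}$)
$M{\left(A \right)} = 1 + \frac{37}{A}$
$j = - \frac{71901}{142}$ ($j = - \frac{23967}{\frac{142}{3}} = \left(-23967\right) \frac{3}{142} = - \frac{71901}{142} \approx -506.35$)
$\sqrt{j + M{\left(w{\left(10,-7 \right)} \right)}} = \sqrt{- \frac{71901}{142} + \frac{37 + 6}{6}} = \sqrt{- \frac{71901}{142} + \frac{1}{6} \cdot 43} = \sqrt{- \frac{71901}{142} + \frac{43}{6}} = \sqrt{- \frac{106325}{213}} = \frac{5 i \sqrt{905889}}{213}$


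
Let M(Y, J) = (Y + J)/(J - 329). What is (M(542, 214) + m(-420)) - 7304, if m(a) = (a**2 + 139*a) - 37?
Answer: 12727329/115 ≈ 1.1067e+5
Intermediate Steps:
M(Y, J) = (J + Y)/(-329 + J)
m(a) = -37 + a**2 + 139*a
(M(542, 214) + m(-420)) - 7304 = ((214 + 542)/(-329 + 214) + (-37 + (-420)**2 + 139*(-420))) - 7304 = (756/(-115) + (-37 + 176400 - 58380)) - 7304 = (-1/115*756 + 117983) - 7304 = (-756/115 + 117983) - 7304 = 13567289/115 - 7304 = 12727329/115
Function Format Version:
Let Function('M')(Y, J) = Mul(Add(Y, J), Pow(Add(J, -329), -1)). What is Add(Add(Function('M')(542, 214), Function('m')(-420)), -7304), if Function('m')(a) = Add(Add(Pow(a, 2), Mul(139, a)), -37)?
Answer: Rational(12727329, 115) ≈ 1.1067e+5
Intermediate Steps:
Function('M')(Y, J) = Mul(Pow(Add(-329, J), -1), Add(J, Y)) (Function('M')(Y, J) = Mul(Add(J, Y), Pow(Add(-329, J), -1)) = Mul(Pow(Add(-329, J), -1), Add(J, Y)))
Function('m')(a) = Add(-37, Pow(a, 2), Mul(139, a))
Add(Add(Function('M')(542, 214), Function('m')(-420)), -7304) = Add(Add(Mul(Pow(Add(-329, 214), -1), Add(214, 542)), Add(-37, Pow(-420, 2), Mul(139, -420))), -7304) = Add(Add(Mul(Pow(-115, -1), 756), Add(-37, 176400, -58380)), -7304) = Add(Add(Mul(Rational(-1, 115), 756), 117983), -7304) = Add(Add(Rational(-756, 115), 117983), -7304) = Add(Rational(13567289, 115), -7304) = Rational(12727329, 115)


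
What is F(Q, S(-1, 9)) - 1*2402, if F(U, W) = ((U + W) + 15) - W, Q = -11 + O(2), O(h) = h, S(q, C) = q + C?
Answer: -2396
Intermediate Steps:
S(q, C) = C + q
Q = -9 (Q = -11 + 2 = -9)
F(U, W) = 15 + U (F(U, W) = (15 + U + W) - W = 15 + U)
F(Q, S(-1, 9)) - 1*2402 = (15 - 9) - 1*2402 = 6 - 2402 = -2396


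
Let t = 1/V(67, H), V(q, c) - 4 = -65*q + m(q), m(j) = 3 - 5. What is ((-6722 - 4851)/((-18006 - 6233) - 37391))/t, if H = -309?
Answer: -50377269/61630 ≈ -817.42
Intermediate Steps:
m(j) = -2
V(q, c) = 2 - 65*q (V(q, c) = 4 + (-65*q - 2) = 4 + (-2 - 65*q) = 2 - 65*q)
t = -1/4353 (t = 1/(2 - 65*67) = 1/(2 - 4355) = 1/(-4353) = -1/4353 ≈ -0.00022973)
((-6722 - 4851)/((-18006 - 6233) - 37391))/t = ((-6722 - 4851)/((-18006 - 6233) - 37391))/(-1/4353) = -11573/(-24239 - 37391)*(-4353) = -11573/(-61630)*(-4353) = -11573*(-1/61630)*(-4353) = (11573/61630)*(-4353) = -50377269/61630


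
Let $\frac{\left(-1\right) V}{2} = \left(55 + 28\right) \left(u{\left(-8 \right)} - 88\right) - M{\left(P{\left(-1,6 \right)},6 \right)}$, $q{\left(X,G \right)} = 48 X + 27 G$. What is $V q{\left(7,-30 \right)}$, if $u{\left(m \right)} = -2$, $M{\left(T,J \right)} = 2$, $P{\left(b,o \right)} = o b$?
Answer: $-7083456$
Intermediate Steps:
$P{\left(b,o \right)} = b o$
$q{\left(X,G \right)} = 27 G + 48 X$
$V = 14944$ ($V = - 2 \left(\left(55 + 28\right) \left(-2 - 88\right) - 2\right) = - 2 \left(83 \left(-90\right) - 2\right) = - 2 \left(-7470 - 2\right) = \left(-2\right) \left(-7472\right) = 14944$)
$V q{\left(7,-30 \right)} = 14944 \left(27 \left(-30\right) + 48 \cdot 7\right) = 14944 \left(-810 + 336\right) = 14944 \left(-474\right) = -7083456$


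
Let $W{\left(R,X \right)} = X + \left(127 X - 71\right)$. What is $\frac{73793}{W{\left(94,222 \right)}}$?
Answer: $\frac{73793}{28345} \approx 2.6034$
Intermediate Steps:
$W{\left(R,X \right)} = -71 + 128 X$ ($W{\left(R,X \right)} = X + \left(-71 + 127 X\right) = -71 + 128 X$)
$\frac{73793}{W{\left(94,222 \right)}} = \frac{73793}{-71 + 128 \cdot 222} = \frac{73793}{-71 + 28416} = \frac{73793}{28345}$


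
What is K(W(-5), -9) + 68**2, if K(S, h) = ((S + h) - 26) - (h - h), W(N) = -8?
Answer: 4581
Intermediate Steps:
K(S, h) = -26 + S + h (K(S, h) = (-26 + S + h) - 1*0 = (-26 + S + h) + 0 = -26 + S + h)
K(W(-5), -9) + 68**2 = (-26 - 8 - 9) + 68**2 = -43 + 4624 = 4581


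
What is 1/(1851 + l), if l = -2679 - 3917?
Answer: -1/4745 ≈ -0.00021075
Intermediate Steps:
l = -6596
1/(1851 + l) = 1/(1851 - 6596) = 1/(-4745) = -1/4745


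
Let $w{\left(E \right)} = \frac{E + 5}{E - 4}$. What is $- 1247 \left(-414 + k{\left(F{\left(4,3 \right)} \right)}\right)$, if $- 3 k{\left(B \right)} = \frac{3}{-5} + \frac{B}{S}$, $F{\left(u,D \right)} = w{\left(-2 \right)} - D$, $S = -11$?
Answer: $\frac{170326483}{330} \approx 5.1614 \cdot 10^{5}$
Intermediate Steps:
$w{\left(E \right)} = \frac{5 + E}{-4 + E}$
$F{\left(u,D \right)} = - \frac{1}{2} - D$ ($F{\left(u,D \right)} = \frac{5 - 2}{-4 - 2} - D = \frac{1}{-6} \cdot 3 - D = \left(- \frac{1}{6}\right) 3 - D = - \frac{1}{2} - D$)
$k{\left(B \right)} = \frac{1}{5} + \frac{B}{33}$ ($k{\left(B \right)} = - \frac{\frac{3}{-5} + \frac{B}{-11}}{3} = - \frac{3 \left(- \frac{1}{5}\right) + B \left(- \frac{1}{11}\right)}{3} = - \frac{- \frac{3}{5} - \frac{B}{11}}{3} = \frac{1}{5} + \frac{B}{33}$)
$- 1247 \left(-414 + k{\left(F{\left(4,3 \right)} \right)}\right) = - 1247 \left(-414 + \left(\frac{1}{5} + \frac{- \frac{1}{2} - 3}{33}\right)\right) = - 1247 \left(-414 + \left(\frac{1}{5} + \frac{1}{33} \left(- \frac{7}{2}\right)\right)\right) = - 1247 \left(-414 + \left(\frac{1}{5} - \frac{7}{66}\right)\right) = - 1247 \left(-414 + \frac{31}{330}\right) = \left(-1247\right) \left(- \frac{136589}{330}\right) = \frac{170326483}{330}$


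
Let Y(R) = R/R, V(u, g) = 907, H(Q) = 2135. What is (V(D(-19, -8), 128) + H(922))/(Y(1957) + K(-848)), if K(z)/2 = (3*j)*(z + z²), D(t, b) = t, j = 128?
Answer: 3042/551620609 ≈ 5.5147e-6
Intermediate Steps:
Y(R) = 1
K(z) = 768*z + 768*z² (K(z) = 2*((3*128)*(z + z²)) = 2*(384*(z + z²)) = 2*(384*z + 384*z²) = 768*z + 768*z²)
(V(D(-19, -8), 128) + H(922))/(Y(1957) + K(-848)) = (907 + 2135)/(1 + 768*(-848)*(1 - 848)) = 3042/(1 + 768*(-848)*(-847)) = 3042/(1 + 551620608) = 3042/551620609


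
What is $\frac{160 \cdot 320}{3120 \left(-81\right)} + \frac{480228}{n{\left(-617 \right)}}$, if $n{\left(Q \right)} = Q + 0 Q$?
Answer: $- \frac{1517435132}{1949103} \approx -778.53$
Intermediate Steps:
$n{\left(Q \right)} = Q$ ($n{\left(Q \right)} = Q + 0 = Q$)
$\frac{160 \cdot 320}{3120 \left(-81\right)} + \frac{480228}{n{\left(-617 \right)}} = \frac{160 \cdot 320}{3120 \left(-81\right)} + \frac{480228}{-617} = \frac{51200}{-252720} + 480228 \left(- \frac{1}{617}\right) = 51200 \left(- \frac{1}{252720}\right) - \frac{480228}{617} = - \frac{640}{3159} - \frac{480228}{617} = - \frac{1517435132}{1949103}$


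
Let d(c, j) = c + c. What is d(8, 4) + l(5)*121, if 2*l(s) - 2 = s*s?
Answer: 3299/2 ≈ 1649.5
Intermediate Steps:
l(s) = 1 + s²/2 (l(s) = 1 + (s*s)/2 = 1 + s²/2)
d(c, j) = 2*c
d(8, 4) + l(5)*121 = 2*8 + (1 + (½)*5²)*121 = 16 + (1 + (½)*25)*121 = 16 + (1 + 25/2)*121 = 16 + (27/2)*121 = 16 + 3267/2 = 3299/2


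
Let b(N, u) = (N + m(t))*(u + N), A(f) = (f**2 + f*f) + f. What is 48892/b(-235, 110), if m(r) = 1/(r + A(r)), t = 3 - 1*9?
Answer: 586704/352475 ≈ 1.6645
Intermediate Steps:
t = -6 (t = 3 - 9 = -6)
A(f) = f + 2*f**2 (A(f) = (f**2 + f**2) + f = 2*f**2 + f = f + 2*f**2)
m(r) = 1/(r + r*(1 + 2*r))
b(N, u) = (1/60 + N)*(N + u) (b(N, u) = (N + (1/2)/(-6*(1 - 6)))*(u + N) = (N + (1/2)*(-1/6)/(-5))*(N + u) = (N + (1/2)*(-1/6)*(-1/5))*(N + u) = (N + 1/60)*(N + u) = (1/60 + N)*(N + u))
48892/b(-235, 110) = 48892/((-235)**2 + (1/60)*(-235) + (1/60)*110 - 235*110) = 48892/(55225 - 47/12 + 11/6 - 25850) = 48892/(352475/12) = 48892*(12/352475) = 586704/352475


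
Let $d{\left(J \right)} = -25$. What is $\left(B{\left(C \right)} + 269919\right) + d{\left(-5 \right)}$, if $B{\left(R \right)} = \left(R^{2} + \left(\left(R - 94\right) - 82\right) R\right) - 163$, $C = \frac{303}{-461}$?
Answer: $\frac{57348269677}{212521} \approx 2.6985 \cdot 10^{5}$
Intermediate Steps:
$C = - \frac{303}{461}$ ($C = 303 \left(- \frac{1}{461}\right) = - \frac{303}{461} \approx -0.65727$)
$B{\left(R \right)} = -163 + R^{2} + R \left(-176 + R\right)$ ($B{\left(R \right)} = \left(R^{2} + \left(\left(-94 + R\right) - 82\right) R\right) - 163 = \left(R^{2} + \left(-176 + R\right) R\right) - 163 = \left(R^{2} + R \left(-176 + R\right)\right) - 163 = -163 + R^{2} + R \left(-176 + R\right)$)
$\left(B{\left(C \right)} + 269919\right) + d{\left(-5 \right)} = \left(\left(-163 - - \frac{53328}{461} + 2 \left(- \frac{303}{461}\right)^{2}\right) + 269919\right) - 25 = \left(\left(-163 + \frac{53328}{461} + 2 \cdot \frac{91809}{212521}\right) + 269919\right) - 25 = \left(\left(-163 + \frac{53328}{461} + \frac{183618}{212521}\right) + 269919\right) - 25 = \left(- \frac{9873097}{212521} + 269919\right) - 25 = \frac{57353582702}{212521} - 25 = \frac{57348269677}{212521}$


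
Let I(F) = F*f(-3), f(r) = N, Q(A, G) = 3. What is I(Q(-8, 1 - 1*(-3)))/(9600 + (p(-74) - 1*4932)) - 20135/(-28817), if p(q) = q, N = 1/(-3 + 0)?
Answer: 92471373/132385298 ≈ 0.69850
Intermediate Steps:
N = -⅓ (N = 1/(-3) = -⅓ ≈ -0.33333)
f(r) = -⅓
I(F) = -F/3 (I(F) = F*(-⅓) = -F/3)
I(Q(-8, 1 - 1*(-3)))/(9600 + (p(-74) - 1*4932)) - 20135/(-28817) = (-⅓*3)/(9600 + (-74 - 1*4932)) - 20135/(-28817) = -1/(9600 + (-74 - 4932)) - 20135*(-1/28817) = -1/(9600 - 5006) + 20135/28817 = -1/4594 + 20135/28817 = 92471373/132385298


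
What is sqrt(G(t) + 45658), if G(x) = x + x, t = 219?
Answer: 4*sqrt(2881) ≈ 214.70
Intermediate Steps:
G(x) = 2*x
sqrt(G(t) + 45658) = sqrt(2*219 + 45658) = sqrt(438 + 45658) = sqrt(46096) = 4*sqrt(2881)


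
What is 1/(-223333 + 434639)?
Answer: 1/211306 ≈ 4.7325e-6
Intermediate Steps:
1/(-223333 + 434639) = 1/211306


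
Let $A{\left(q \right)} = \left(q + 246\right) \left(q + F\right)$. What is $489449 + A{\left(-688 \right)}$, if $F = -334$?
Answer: $941173$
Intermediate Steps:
$A{\left(q \right)} = \left(-334 + q\right) \left(246 + q\right)$ ($A{\left(q \right)} = \left(q + 246\right) \left(q - 334\right) = \left(246 + q\right) \left(-334 + q\right) = \left(-334 + q\right) \left(246 + q\right)$)
$489449 + A{\left(-688 \right)} = 489449 - \left(21620 - 473344\right) = 489449 + \left(-82164 + 473344 + 60544\right) = 489449 + 451724 = 941173$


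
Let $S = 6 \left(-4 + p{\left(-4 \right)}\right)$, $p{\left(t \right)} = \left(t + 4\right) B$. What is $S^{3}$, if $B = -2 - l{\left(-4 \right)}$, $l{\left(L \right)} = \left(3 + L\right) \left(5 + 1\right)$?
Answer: $-13824$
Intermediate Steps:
$l{\left(L \right)} = 18 + 6 L$ ($l{\left(L \right)} = \left(3 + L\right) 6 = 18 + 6 L$)
$B = 4$ ($B = -2 - \left(18 + 6 \left(-4\right)\right) = -2 - \left(18 - 24\right) = -2 - -6 = -2 + 6 = 4$)
$p{\left(t \right)} = 16 + 4 t$ ($p{\left(t \right)} = \left(t + 4\right) 4 = \left(4 + t\right) 4 = 16 + 4 t$)
$S = -24$ ($S = 6 \left(-4 + \left(16 + 4 \left(-4\right)\right)\right) = 6 \left(-4 + \left(16 - 16\right)\right) = 6 \left(-4 + 0\right) = 6 \left(-4\right) = -24$)
$S^{3} = \left(-24\right)^{3} = -13824$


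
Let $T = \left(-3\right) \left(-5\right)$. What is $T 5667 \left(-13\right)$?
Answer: $-1105065$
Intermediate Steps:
$T = 15$
$T 5667 \left(-13\right) = 15 \cdot 5667 \left(-13\right) = 15 \left(-73671\right) = -1105065$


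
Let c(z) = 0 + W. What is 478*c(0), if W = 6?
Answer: 2868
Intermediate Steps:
c(z) = 6 (c(z) = 0 + 6 = 6)
478*c(0) = 478*6 = 2868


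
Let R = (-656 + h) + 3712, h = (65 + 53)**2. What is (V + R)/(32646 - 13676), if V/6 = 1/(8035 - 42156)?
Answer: 289687287/323637685 ≈ 0.89510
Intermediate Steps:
V = -6/34121 (V = 6/(8035 - 42156) = 6/(-34121) = 6*(-1/34121) = -6/34121 ≈ -0.00017584)
h = 13924 (h = 118**2 = 13924)
R = 16980 (R = (-656 + 13924) + 3712 = 13268 + 3712 = 16980)
(V + R)/(32646 - 13676) = (-6/34121 + 16980)/(32646 - 13676) = (579374574/34121)/18970 = (579374574/34121)*(1/18970) = 289687287/323637685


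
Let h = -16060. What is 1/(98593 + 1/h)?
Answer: 16060/1583403579 ≈ 1.0143e-5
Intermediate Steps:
1/(98593 + 1/h) = 1/(98593 + 1/(-16060)) = 1/(98593 - 1/16060) = 1/(1583403579/16060) = 16060/1583403579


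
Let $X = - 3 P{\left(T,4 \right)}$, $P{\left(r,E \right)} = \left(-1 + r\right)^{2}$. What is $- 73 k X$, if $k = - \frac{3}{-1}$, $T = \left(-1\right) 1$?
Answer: $2628$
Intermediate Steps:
$T = -1$
$k = 3$ ($k = \left(-3\right) \left(-1\right) = 3$)
$X = -12$ ($X = - 3 \left(-1 - 1\right)^{2} = - 3 \left(-2\right)^{2} = \left(-3\right) 4 = -12$)
$- 73 k X = \left(-73\right) 3 \left(-12\right) = \left(-219\right) \left(-12\right) = 2628$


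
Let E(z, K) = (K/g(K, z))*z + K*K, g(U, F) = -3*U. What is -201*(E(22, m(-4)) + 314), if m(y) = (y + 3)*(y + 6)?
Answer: -62444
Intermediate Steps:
m(y) = (3 + y)*(6 + y)
E(z, K) = K² - z/3 (E(z, K) = (K/((-3*K)))*z + K*K = (K*(-1/(3*K)))*z + K² = -z/3 + K² = K² - z/3)
-201*(E(22, m(-4)) + 314) = -201*(((18 + (-4)² + 9*(-4))² - ⅓*22) + 314) = -201*(((18 + 16 - 36)² - 22/3) + 314) = -201*(((-2)² - 22/3) + 314) = -201*((4 - 22/3) + 314) = -201*(-10/3 + 314) = -201*932/3 = -62444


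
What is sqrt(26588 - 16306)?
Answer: sqrt(10282) ≈ 101.40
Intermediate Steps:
sqrt(26588 - 16306) = sqrt(10282)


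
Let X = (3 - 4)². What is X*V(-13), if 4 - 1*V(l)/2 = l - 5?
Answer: 44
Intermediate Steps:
V(l) = 18 - 2*l (V(l) = 8 - 2*(l - 5) = 8 - 2*(-5 + l) = 8 + (10 - 2*l) = 18 - 2*l)
X = 1 (X = (-1)² = 1)
X*V(-13) = 1*(18 - 2*(-13)) = 1*(18 + 26) = 1*44 = 44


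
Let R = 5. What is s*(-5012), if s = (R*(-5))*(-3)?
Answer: -375900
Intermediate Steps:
s = 75 (s = (5*(-5))*(-3) = -25*(-3) = 75)
s*(-5012) = 75*(-5012) = -375900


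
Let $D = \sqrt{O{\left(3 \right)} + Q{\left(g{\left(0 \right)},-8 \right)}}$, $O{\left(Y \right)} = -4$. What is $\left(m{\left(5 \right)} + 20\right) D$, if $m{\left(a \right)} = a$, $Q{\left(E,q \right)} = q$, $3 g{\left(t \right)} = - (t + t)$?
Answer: $50 i \sqrt{3} \approx 86.603 i$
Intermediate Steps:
$g{\left(t \right)} = - \frac{2 t}{3}$ ($g{\left(t \right)} = \frac{\left(-1\right) \left(t + t\right)}{3} = \frac{\left(-1\right) 2 t}{3} = \frac{\left(-2\right) t}{3} = - \frac{2 t}{3}$)
$D = 2 i \sqrt{3}$ ($D = \sqrt{-4 - 8} = \sqrt{-12} = 2 i \sqrt{3} \approx 3.4641 i$)
$\left(m{\left(5 \right)} + 20\right) D = \left(5 + 20\right) 2 i \sqrt{3} = 25 \cdot 2 i \sqrt{3} = 50 i \sqrt{3}$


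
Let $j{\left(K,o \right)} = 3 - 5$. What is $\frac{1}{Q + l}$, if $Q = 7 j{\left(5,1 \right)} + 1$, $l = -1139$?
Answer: $- \frac{1}{1152} \approx -0.00086806$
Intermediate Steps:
$j{\left(K,o \right)} = -2$ ($j{\left(K,o \right)} = 3 - 5 = -2$)
$Q = -13$ ($Q = 7 \left(-2\right) + 1 = -14 + 1 = -13$)
$\frac{1}{Q + l} = \frac{1}{-13 - 1139} = \frac{1}{-1152} = - \frac{1}{1152}$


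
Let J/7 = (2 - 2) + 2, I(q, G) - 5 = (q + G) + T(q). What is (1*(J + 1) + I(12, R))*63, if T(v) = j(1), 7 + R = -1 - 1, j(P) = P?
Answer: 1512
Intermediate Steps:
R = -9 (R = -7 + (-1 - 1) = -7 - 2 = -9)
T(v) = 1
I(q, G) = 6 + G + q (I(q, G) = 5 + ((q + G) + 1) = 5 + ((G + q) + 1) = 5 + (1 + G + q) = 6 + G + q)
J = 14 (J = 7*((2 - 2) + 2) = 7*(0 + 2) = 7*2 = 14)
(1*(J + 1) + I(12, R))*63 = (1*(14 + 1) + (6 - 9 + 12))*63 = (1*15 + 9)*63 = (15 + 9)*63 = 24*63 = 1512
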